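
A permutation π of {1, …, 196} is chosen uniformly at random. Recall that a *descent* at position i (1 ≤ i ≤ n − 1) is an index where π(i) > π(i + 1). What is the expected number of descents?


Write X = Σ X_I over i = 1, …, 195, with X_I the indicator of one descent.
There are 195 indicators.
For each fixed i, the pair (π(i), π(i+1)) is a uniformly random ordered pair of distinct values from {1, …, 196}; by symmetry P[π(i) > π(i+1)] = 1/2.
By linearity: E[X] = 195 · (1/2) = (196 − 1) · (1/2) = 195/2 ≈ 97.50000.

E[X] = 195/2 = 97.50000.


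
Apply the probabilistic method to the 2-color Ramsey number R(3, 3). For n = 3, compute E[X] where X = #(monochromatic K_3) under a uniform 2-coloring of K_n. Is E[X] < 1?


E[X] = C(3, 3) · 2^{1 − 3} = 1 · 2^{−2} = 1/4.
As a reduced fraction: E[X] = 1/4 ≈ 0.250.
Is E[X] < 1? YES.
Since E[X] < 1, there exists a 2-coloring of K_{3} with no monochromatic K_3; hence R(3, 3) > 3.

E[X] = 1/4 ≈ 0.250; E[X] < 1, so R(3, 3) > 3.


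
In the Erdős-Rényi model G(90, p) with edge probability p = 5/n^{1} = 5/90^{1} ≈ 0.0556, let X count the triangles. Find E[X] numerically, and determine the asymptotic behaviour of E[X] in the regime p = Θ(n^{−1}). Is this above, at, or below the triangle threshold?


Number of potential triangles: C(90, 3) = 117480.
Each occurs with probability p³ ≈ (0.0556)³ ≈ 1.71468e-04.
By linearity: E[X] = C(90, 3)·p³ ≈ 117480 · 1.71468e-04 ≈ 20.144.
Here α = 1, so p = 5/n is exactly at the triangle threshold p ~ 1/n. Asymptotically E[X] → c³/6 = 5³/6 = 125/6 ≈ 20.833, a bounded constant. In this regime the triangle count is asymptotically Poisson(c³/6).

E[X] ≈ 20.144; in regime p = Θ(1/n^{1}) E[X] stays bounded (at the triangle threshold p ~ 1/n).


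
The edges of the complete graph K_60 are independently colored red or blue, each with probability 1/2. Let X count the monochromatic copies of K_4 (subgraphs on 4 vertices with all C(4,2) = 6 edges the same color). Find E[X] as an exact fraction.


Let X = Σ_S X_S over the C(60, 4) = 487635 subsets S of size 4, where X_S = 1 if the K_4 on S is monochromatic.
For a fixed S, the K_4 on S has C(4, 2) = 6 edges. P[all 6 edges red] = (1/2)^6, and likewise for blue, so P[monochromatic] = 2·(1/2)^6 = 2^{1 − 6} = 1/32.
By linearity: E[X] = C(60, 4) · 2^{1 − 6} = 487635 · 1/32 = 487635/32.
Numerically: E[X] ≈ 15238.5938.

E[X] = C(60,4)·2^(1−C(4,2)) = 487635/32 ≈ 15238.5938.


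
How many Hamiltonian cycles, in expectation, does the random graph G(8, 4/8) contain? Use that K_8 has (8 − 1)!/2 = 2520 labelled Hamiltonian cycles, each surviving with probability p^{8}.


K_8 has (8 − 1)!/2 = 2520 labelled Hamiltonian cycles.
For each such Hamiltonian cycle H, let X_H = 1 if all 8 edges of H are present in G. Then P[X_H = 1] = p^{8} = (1/2)^{8} = 1/256.
By linearity of expectation: E[X] = Σ_H E[X_H] = 2520 · p^{8} = 2520 · 1/256 = 315/32.
Numerically: E[X] ≈ 9.84.

E[X] = 2520 · (1/2)^{8} = 315/32 ≈ 9.84.


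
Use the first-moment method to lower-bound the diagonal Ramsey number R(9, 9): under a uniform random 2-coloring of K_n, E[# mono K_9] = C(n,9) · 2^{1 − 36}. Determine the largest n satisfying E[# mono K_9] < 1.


We need C(n, 9) · 2^{1 − 36} < 1, i.e. C(n, 9) < 2^{36 − 1} = 34359738368.
Check values of n near the boundary:
  n = 63: C(63, 9) = 23667689815; 23667689815 < 34359738368? YES
  n = 64: C(64, 9) = 27540584512; 27540584512 < 34359738368? YES
  n = 65: C(65, 9) = 31966749880; 31966749880 < 34359738368? YES
  n = 66: C(66, 9) = 37014131440; 37014131440 < 34359738368? NO
The largest n with C(n, 9) < 34359738368 is n = 65 (where E[X] = 3995843735/4294967296 ≈ 0.930). Hence R(9, 9) > 65, i.e. R(9, 9) ≥ 66.

Largest n = 65; hence R(9, 9) > 65.


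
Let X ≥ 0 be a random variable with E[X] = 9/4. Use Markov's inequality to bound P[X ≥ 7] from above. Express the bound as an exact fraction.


μ = E[X] = 9/4, a = 7.
Markov: P[X ≥ 7] ≤ μ/a = (9/4)/7 = 9/28.
Numerically: ≈ 0.3214.
(Since a = 7 > μ = 2.2500, the bound 9/28 is < 1 and informative.)

P[X ≥ 7] ≤ 9/28 ≈ 0.3214.


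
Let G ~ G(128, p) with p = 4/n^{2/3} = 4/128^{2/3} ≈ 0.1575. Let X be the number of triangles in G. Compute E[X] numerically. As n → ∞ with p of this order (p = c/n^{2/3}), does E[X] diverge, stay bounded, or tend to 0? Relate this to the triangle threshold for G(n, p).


Number of potential triangles: C(128, 3) = 341376.
Each occurs with probability p³ ≈ (0.1575)³ ≈ 3.906250e-03.
By linearity: E[X] = C(128, 3)·p³ ≈ 341376 · 3.906250e-03 ≈ 1333.5000.
Since α = 2/3 < 1, p = c/n^{2/3} ≫ 1/n is above the triangle threshold p ~ 1/n. Asymptotically E[X] ~ (c³/6)·n^{3(1−α)} = (4³/6)·n^{1} → ∞; triangles are abundant w.h.p.

E[X] ≈ 1333.5000; in regime p = Θ(1/n^{2/3}) E[X] diverges (above the triangle threshold p ~ 1/n).


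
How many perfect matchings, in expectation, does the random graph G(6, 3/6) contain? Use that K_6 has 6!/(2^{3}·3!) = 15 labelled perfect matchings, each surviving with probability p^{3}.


K_6 has 6!/(2^{3}·3!) = 15 labelled perfect matchings.
For each such perfect matching H, let X_H = 1 if all 3 edges of H are present in G. Then P[X_H = 1] = p^{3} = (1/2)^{3} = 1/8.
By linearity: E[X] = Σ_H E[X_H] = 15 · p^{3} = 15 · 1/8 = 15/8.
Numerically: E[X] ≈ 1.875.

E[X] = 15 · (1/2)^{3} = 15/8 ≈ 1.875.


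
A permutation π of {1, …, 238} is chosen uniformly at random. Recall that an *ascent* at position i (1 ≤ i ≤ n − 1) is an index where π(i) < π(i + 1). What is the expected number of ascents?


Write X = Σ X_I over i = 1, …, 237, with X_I the indicator of one ascent.
There are 237 indicators.
For each fixed i, the pair (π(i), π(i+1)) is a uniformly random ordered pair of distinct values from {1, …, 238}; by symmetry P[π(i) < π(i+1)] = 1/2.
By linearity: E[X] = 237 · (1/2) = (238 − 1) · (1/2) = 237/2 ≈ 118.50000.

E[X] = 237/2 = 118.50000.


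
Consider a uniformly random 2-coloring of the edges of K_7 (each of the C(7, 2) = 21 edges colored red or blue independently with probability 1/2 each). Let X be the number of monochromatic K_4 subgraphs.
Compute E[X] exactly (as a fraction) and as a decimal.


Let X = Σ_S X_S over the C(7, 4) = 35 subsets S of size 4, where X_S = 1 if the K_4 on S is monochromatic.
For a fixed S, the K_4 on S has C(4, 2) = 6 edges. P[all 6 edges red] = (1/2)^6, and likewise for blue, so P[monochromatic] = 2·(1/2)^6 = 2^{1 − 6} = 1/32.
By linearity of expectation: E[X] = C(7, 4) · 2^{1 − 6} = 35 · 1/32 = 35/32.
Numerically: E[X] ≈ 1.0938.

E[X] = C(7,4)·2^(1−C(4,2)) = 35/32 ≈ 1.0938.


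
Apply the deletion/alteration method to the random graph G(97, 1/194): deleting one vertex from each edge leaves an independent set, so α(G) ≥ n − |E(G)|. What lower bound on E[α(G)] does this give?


E[|E(G)|] = C(97, 2)·p = 4656 · (1/194) = 24.
E[α(G)] ≥ n − E[|E(G)|] = 97 − 24 = 73.
Numerically: ≈ 73.000000.
(This is only a lower bound; the true E[α(G)] may be larger.)

E[α(G)] ≥ 73 ≈ 73.000000.


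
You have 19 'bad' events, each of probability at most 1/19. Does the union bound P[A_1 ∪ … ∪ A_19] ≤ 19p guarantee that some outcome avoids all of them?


Union bound: P[∪_{i=1}^{19} A_i] ≤ Σ_i P[A_i] ≤ 19·p = 19·(1/19) = 1.
Numerically: 1 ≈ 1.0000000.
Is 1 < 1? NO.
Since the bound 1 is ≥ 1, the union bound is uninformative here; it does NOT by itself certify existence.

19·p = 1 ≈ 1.0000000; existence NOT certified by the union bound.


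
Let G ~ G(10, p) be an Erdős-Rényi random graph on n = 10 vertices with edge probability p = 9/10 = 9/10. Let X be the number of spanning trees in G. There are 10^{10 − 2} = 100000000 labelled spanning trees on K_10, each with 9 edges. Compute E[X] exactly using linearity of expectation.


K_10 has 10^{10 − 2} = 100000000 labelled spanning trees.
For each such spanning tree H, let X_H = 1 if all 9 edges of H are present in G. Then P[X_H = 1] = p^{9} = (9/10)^{9} = 387420489/1000000000.
By linearity: E[X] = Σ_H E[X_H] = 100000000 · p^{9} = 100000000 · 387420489/1000000000 = 387420489/10.
Numerically: E[X] ≈ 3.8742e+07.

E[X] = 100000000 · (9/10)^{9} = 387420489/10 ≈ 3.8742e+07.


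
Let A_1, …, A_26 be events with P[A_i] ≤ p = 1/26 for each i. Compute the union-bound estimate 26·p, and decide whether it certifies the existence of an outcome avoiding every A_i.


Union bound: P[∪_{i=1}^{26} A_i] ≤ Σ_i P[A_i] ≤ 26·p = 26·(1/26) = 1.
Numerically: 1 ≈ 1.00000.
Is 1 < 1? NO.
Since the bound 1 is ≥ 1, the union bound is uninformative here; it does NOT by itself certify existence.

26·p = 1 ≈ 1.00000; existence NOT certified by the union bound.


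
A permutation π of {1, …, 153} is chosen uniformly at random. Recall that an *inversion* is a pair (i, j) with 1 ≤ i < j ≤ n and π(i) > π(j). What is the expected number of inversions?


Write X = Σ X_I over the C(153, 2) = 11628 pairs i < j, with X_I the indicator of one inversion.
There are 11628 indicators.
For each fixed pair i < j, the values π(i) and π(j) are two distinct elements of {1, …, 153} in uniformly random order; by symmetry P[π(i) > π(j)] = 1/2.
By linearity: E[X] = 11628 · (1/2) = C(153, 2) · (1/2) = 11628/2 = 5814 ≈ 5814.000.

E[X] = 5814 = 5814.000.


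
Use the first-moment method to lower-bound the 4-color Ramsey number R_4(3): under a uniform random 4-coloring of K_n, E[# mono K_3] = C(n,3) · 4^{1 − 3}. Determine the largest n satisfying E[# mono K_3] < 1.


We need C(n, 3) · 4^{1 − 3} < 1, i.e. C(n, 3) < 4^{3 − 1} = 16.
Check values of n near the boundary:
  n = 3: C(3, 3) = 1; 1 < 16? YES
  n = 4: C(4, 3) = 4; 4 < 16? YES
  n = 5: C(5, 3) = 10; 10 < 16? YES
  n = 6: C(6, 3) = 20; 20 < 16? NO
  n = 7: C(7, 3) = 35; 35 < 16? NO
The largest n with C(n, 3) < 16 is n = 5 (where E[X] = 5/8 ≈ 0.62500). Hence R_4(3) > 5, i.e. R_4(3) ≥ 6.

Largest n = 5; hence R_4(3) > 5.


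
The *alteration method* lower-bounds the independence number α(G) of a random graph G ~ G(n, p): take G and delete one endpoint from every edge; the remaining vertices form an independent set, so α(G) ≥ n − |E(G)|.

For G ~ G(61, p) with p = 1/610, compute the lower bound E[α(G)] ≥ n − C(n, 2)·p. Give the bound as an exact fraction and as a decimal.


E[|E(G)|] = C(61, 2)·p = 1830 · (1/610) = 3.
E[α(G)] ≥ n − E[|E(G)|] = 61 − 3 = 58.
Numerically: ≈ 58.000.
(This is only a lower bound; the true E[α(G)] may be larger.)

E[α(G)] ≥ 58 ≈ 58.000.


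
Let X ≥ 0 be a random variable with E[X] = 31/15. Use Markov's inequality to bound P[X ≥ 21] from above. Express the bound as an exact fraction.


μ = E[X] = 31/15, a = 21.
Markov: P[X ≥ 21] ≤ μ/a = (31/15)/21 = 31/315.
Numerically: ≈ 0.098.
(Since a = 21 > μ = 2.067, the bound 31/315 is < 1 and informative.)

P[X ≥ 21] ≤ 31/315 ≈ 0.098.


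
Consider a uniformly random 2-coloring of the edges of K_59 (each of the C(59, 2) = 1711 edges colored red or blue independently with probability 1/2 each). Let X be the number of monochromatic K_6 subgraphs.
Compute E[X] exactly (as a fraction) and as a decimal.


Let X = Σ_S X_S over the C(59, 6) = 45057474 subsets S of size 6, where X_S = 1 if the K_6 on S is monochromatic.
For a fixed S, the K_6 on S has C(6, 2) = 15 edges. P[all 15 edges red] = (1/2)^15, and likewise for blue, so P[monochromatic] = 2·(1/2)^15 = 2^{1 − 15} = 1/16384.
Summing: E[X] = C(59, 6) · 2^{1 − 15} = 45057474 · 1/16384 = 22528737/8192.
Numerically: E[X] ≈ 2750.089966.

E[X] = C(59,6)·2^(1−C(6,2)) = 22528737/8192 ≈ 2750.089966.


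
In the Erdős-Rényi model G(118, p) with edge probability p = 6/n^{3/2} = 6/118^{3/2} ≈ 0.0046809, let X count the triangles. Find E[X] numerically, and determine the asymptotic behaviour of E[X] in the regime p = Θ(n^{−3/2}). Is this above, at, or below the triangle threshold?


Number of potential triangles: C(118, 3) = 266916.
Each occurs with probability p³ ≈ (0.0046809)³ ≈ 1.0256158e-07.
By linearity: E[X] = C(118, 3)·p³ ≈ 266916 · 1.0256158e-07 ≈ 0.02738.
Since α = 3/2 > 1, p = c/n^{3/2} = o(1/n) is below the triangle threshold p ~ 1/n. Asymptotically E[X] ~ (c³/6)·n^{3(1−α)} = (6³/6)·n^{-1.5} → 0, so by Markov's inequality G has no triangles w.h.p.

E[X] ≈ 0.02738; in regime p = Θ(1/n^{3/2}) E[X] tends to 0 (below the triangle threshold p ~ 1/n).


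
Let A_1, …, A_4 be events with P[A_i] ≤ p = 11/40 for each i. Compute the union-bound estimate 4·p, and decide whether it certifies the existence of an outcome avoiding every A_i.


Union bound: P[∪_{i=1}^{4} A_i] ≤ Σ_i P[A_i] ≤ 4·p = 4·(11/40) = 11/10.
Numerically: 11/10 ≈ 1.100000.
Is 11/10 < 1? NO.
Since the bound 11/10 is ≥ 1, the union bound is uninformative here; it does NOT by itself certify existence.

4·p = 11/10 ≈ 1.100000; existence NOT certified by the union bound.


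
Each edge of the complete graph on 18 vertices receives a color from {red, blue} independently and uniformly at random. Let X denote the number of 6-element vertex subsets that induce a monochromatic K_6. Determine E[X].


Let X = Σ_S X_S over the C(18, 6) = 18564 subsets S of size 6, where X_S = 1 if the K_6 on S is monochromatic.
For a fixed S, the K_6 on S has C(6, 2) = 15 edges. P[all 15 edges red] = (1/2)^15, and likewise for blue, so P[monochromatic] = 2·(1/2)^15 = 2^{1 − 15} = 1/16384.
By linearity of expectation: E[X] = C(18, 6) · 2^{1 − 15} = 18564 · 1/16384 = 4641/4096.
Numerically: E[X] ≈ 1.1331.

E[X] = C(18,6)·2^(1−C(6,2)) = 4641/4096 ≈ 1.1331.


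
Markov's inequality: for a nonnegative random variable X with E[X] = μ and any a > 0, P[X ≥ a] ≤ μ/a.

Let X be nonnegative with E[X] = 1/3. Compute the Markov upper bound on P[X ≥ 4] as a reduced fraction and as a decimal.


μ = E[X] = 1/3, a = 4.
Markov: P[X ≥ 4] ≤ μ/a = (1/3)/4 = 1/12.
Numerically: ≈ 0.083.
(Since a = 4 > μ = 0.333, the bound 1/12 is < 1 and informative.)

P[X ≥ 4] ≤ 1/12 ≈ 0.083.


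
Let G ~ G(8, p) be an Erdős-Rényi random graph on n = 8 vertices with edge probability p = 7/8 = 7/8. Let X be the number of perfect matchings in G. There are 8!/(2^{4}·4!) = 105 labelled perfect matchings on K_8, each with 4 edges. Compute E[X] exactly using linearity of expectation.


K_8 has 8!/(2^{4}·4!) = 105 labelled perfect matchings.
For each such perfect matching H, let X_H = 1 if all 4 edges of H are present in G. Then P[X_H = 1] = p^{4} = (7/8)^{4} = 2401/4096.
By linearity of expectation: E[X] = Σ_H E[X_H] = 105 · p^{4} = 105 · 2401/4096 = 252105/4096.
Numerically: E[X] ≈ 61.55.

E[X] = 105 · (7/8)^{4} = 252105/4096 ≈ 61.55.


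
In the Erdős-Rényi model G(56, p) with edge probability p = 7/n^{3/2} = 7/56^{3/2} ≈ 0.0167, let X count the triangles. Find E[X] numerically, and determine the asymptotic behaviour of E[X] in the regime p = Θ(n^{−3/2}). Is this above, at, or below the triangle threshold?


Number of potential triangles: C(56, 3) = 27720.
Each occurs with probability p³ ≈ (0.0167)³ ≈ 4.66067e-06.
By linearity: E[X] = C(56, 3)·p³ ≈ 27720 · 4.66067e-06 ≈ 0.129.
Since α = 3/2 > 1, p = c/n^{3/2} = o(1/n) is below the triangle threshold p ~ 1/n. Asymptotically E[X] ~ (c³/6)·n^{3(1−α)} = (7³/6)·n^{-1.5} → 0, so by Markov's inequality G has no triangles w.h.p.

E[X] ≈ 0.129; in regime p = Θ(1/n^{3/2}) E[X] tends to 0 (below the triangle threshold p ~ 1/n).


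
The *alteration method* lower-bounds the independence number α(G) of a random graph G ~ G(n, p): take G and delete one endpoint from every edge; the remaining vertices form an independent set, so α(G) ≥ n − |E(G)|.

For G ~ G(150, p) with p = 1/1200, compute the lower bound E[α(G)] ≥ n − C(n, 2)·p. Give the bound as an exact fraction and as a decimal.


E[|E(G)|] = C(150, 2)·p = 11175 · (1/1200) = 149/16.
E[α(G)] ≥ n − E[|E(G)|] = 150 − 149/16 = 2251/16.
Numerically: ≈ 140.688.
(This is only a lower bound; the true E[α(G)] may be larger.)

E[α(G)] ≥ 2251/16 ≈ 140.688.


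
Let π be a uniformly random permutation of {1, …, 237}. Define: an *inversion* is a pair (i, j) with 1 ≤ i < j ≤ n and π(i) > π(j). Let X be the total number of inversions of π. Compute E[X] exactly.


Write X = Σ X_I over the C(237, 2) = 27966 pairs i < j, with X_I the indicator of one inversion.
There are 27966 indicators.
For each fixed pair i < j, the values π(i) and π(j) are two distinct elements of {1, …, 237} in uniformly random order; by symmetry P[π(i) > π(j)] = 1/2.
By linearity: E[X] = 27966 · (1/2) = C(237, 2) · (1/2) = 27966/2 = 13983 ≈ 13983.0000.

E[X] = 13983 = 13983.0000.


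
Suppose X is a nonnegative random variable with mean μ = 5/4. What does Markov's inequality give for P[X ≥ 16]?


μ = E[X] = 5/4, a = 16.
Markov: P[X ≥ 16] ≤ μ/a = (5/4)/16 = 5/64.
Numerically: ≈ 0.078125.
(Since a = 16 > μ = 1.250000, the bound 5/64 is < 1 and informative.)

P[X ≥ 16] ≤ 5/64 ≈ 0.078125.


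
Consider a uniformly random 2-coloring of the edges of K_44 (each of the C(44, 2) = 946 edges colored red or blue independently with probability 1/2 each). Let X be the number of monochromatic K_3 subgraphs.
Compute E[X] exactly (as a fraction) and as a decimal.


Let X = Σ_S X_S over the C(44, 3) = 13244 subsets S of size 3, where X_S = 1 if the K_3 on S is monochromatic.
For a fixed S, the K_3 on S has C(3, 2) = 3 edges. P[all 3 edges red] = (1/2)^3, and likewise for blue, so P[monochromatic] = 2·(1/2)^3 = 2^{1 − 3} = 1/4.
Summing: E[X] = C(44, 3) · 2^{1 − 3} = 13244 · 1/4 = 3311.
Numerically: E[X] ≈ 3311.000.

E[X] = C(44,3)·2^(1−C(3,2)) = 3311 ≈ 3311.000.


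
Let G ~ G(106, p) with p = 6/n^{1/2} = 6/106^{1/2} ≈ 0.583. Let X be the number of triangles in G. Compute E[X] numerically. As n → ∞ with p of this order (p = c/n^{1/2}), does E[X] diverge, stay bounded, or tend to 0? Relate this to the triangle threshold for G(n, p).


Number of potential triangles: C(106, 3) = 192920.
Each occurs with probability p³ ≈ (0.583)³ ≈ 1.97922e-01.
By linearity: E[X] = C(106, 3)·p³ ≈ 192920 · 1.97922e-01 ≈ 38183.190.
Since α = 1/2 < 1, p = c/n^{1/2} ≫ 1/n is above the triangle threshold p ~ 1/n. Asymptotically E[X] ~ (c³/6)·n^{3(1−α)} = (6³/6)·n^{1.5} → ∞; triangles are abundant w.h.p.

E[X] ≈ 38183.190; in regime p = Θ(1/n^{1/2}) E[X] diverges (above the triangle threshold p ~ 1/n).


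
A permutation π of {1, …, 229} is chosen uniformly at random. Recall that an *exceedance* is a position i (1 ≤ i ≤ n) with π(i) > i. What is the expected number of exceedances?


Write X = Σ_{i=1}^{229} X_i, where X_i = 1_{π(i) > i}.
For each fixed i, π(i) is uniform over {1, …, 229} (marginal of a uniform permutation), so P[π(i) > i] = (n − i)/n. Summing: Σ_{i=1}^{229} (n − i)/n = (0 + 1 + … + 228)/229 = 229(229 − 1)/(2·229) = (229 − 1)/2.
Hence E[X] = Σ_{i=1}^{229} (229 − i)/229 = 114 ≈ 114.000000.

E[X] = 114 = 114.000000.


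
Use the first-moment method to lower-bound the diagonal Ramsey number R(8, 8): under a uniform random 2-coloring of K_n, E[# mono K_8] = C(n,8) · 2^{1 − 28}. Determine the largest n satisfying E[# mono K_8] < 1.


We need C(n, 8) · 2^{1 − 28} < 1, i.e. C(n, 8) < 2^{28 − 1} = 134217728.
Check values of n near the boundary:
  n = 41: C(41, 8) = 95548245; 95548245 < 134217728? YES
  n = 42: C(42, 8) = 118030185; 118030185 < 134217728? YES
  n = 43: C(43, 8) = 145008513; 145008513 < 134217728? NO
The largest n with C(n, 8) < 134217728 is n = 42 (where E[X] = 118030185/134217728 ≈ 0.879393). Hence R(8, 8) > 42, i.e. R(8, 8) ≥ 43.

Largest n = 42; hence R(8, 8) > 42.


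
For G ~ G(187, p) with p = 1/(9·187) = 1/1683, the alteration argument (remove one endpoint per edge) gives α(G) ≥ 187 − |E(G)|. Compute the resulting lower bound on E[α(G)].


E[|E(G)|] = C(187, 2)·p = 17391 · (1/1683) = 31/3.
E[α(G)] ≥ n − E[|E(G)|] = 187 − 31/3 = 530/3.
Numerically: ≈ 176.666667.
(This is only a lower bound; the true E[α(G)] may be larger.)

E[α(G)] ≥ 530/3 ≈ 176.666667.


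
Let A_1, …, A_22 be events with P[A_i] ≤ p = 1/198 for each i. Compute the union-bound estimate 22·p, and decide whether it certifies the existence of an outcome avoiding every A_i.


Union bound: P[∪_{i=1}^{22} A_i] ≤ Σ_i P[A_i] ≤ 22·p = 22·(1/198) = 1/9.
Numerically: 1/9 ≈ 0.1111111.
Is 1/9 < 1? YES.
Since P[∪ A_i] ≤ 1/9 < 1, the complement has P[∩ A_i^c] ≥ 1 − 1/9 = 8/9 > 0, so some outcome avoids every A_i.

22·p = 1/9 ≈ 0.1111111; existence CERTIFIED by the union bound.


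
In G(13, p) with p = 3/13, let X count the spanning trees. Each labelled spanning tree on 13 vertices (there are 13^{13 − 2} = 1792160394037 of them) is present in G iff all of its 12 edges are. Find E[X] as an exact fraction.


K_13 has 13^{13 − 2} = 1792160394037 labelled spanning trees.
For each such spanning tree H, let X_H = 1 if all 12 edges of H are present in G. Then P[X_H = 1] = p^{12} = (3/13)^{12} = 531441/23298085122481.
By linearity of expectation: E[X] = Σ_H E[X_H] = 1792160394037 · p^{12} = 1792160394037 · 531441/23298085122481 = 531441/13.
Numerically: E[X] ≈ 4.09e+04.

E[X] = 1792160394037 · (3/13)^{12} = 531441/13 ≈ 4.09e+04.


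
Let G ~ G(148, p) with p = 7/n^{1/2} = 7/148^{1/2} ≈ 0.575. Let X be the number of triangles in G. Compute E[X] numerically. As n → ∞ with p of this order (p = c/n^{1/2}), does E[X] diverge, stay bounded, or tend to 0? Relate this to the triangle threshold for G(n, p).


Number of potential triangles: C(148, 3) = 529396.
Each occurs with probability p³ ≈ (0.575)³ ≈ 1.90503e-01.
By linearity: E[X] = C(148, 3)·p³ ≈ 529396 · 1.90503e-01 ≈ 100851.463.
Since α = 1/2 < 1, p = c/n^{1/2} ≫ 1/n is above the triangle threshold p ~ 1/n. Asymptotically E[X] ~ (c³/6)·n^{3(1−α)} = (7³/6)·n^{1.5} → ∞; triangles are abundant w.h.p.

E[X] ≈ 100851.463; in regime p = Θ(1/n^{1/2}) E[X] diverges (above the triangle threshold p ~ 1/n).


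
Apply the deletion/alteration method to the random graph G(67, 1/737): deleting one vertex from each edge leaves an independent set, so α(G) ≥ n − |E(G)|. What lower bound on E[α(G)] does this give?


E[|E(G)|] = C(67, 2)·p = 2211 · (1/737) = 3.
E[α(G)] ≥ n − E[|E(G)|] = 67 − 3 = 64.
Numerically: ≈ 64.000000.
(This is only a lower bound; the true E[α(G)] may be larger.)

E[α(G)] ≥ 64 ≈ 64.000000.


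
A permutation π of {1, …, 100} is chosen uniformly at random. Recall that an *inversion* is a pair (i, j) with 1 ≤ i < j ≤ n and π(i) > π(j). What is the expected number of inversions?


Write X = Σ X_I over the C(100, 2) = 4950 pairs i < j, with X_I the indicator of one inversion.
There are 4950 indicators.
For each fixed pair i < j, the values π(i) and π(j) are two distinct elements of {1, …, 100} in uniformly random order; by symmetry P[π(i) > π(j)] = 1/2.
By linearity: E[X] = 4950 · (1/2) = C(100, 2) · (1/2) = 4950/2 = 2475 ≈ 2475.0000.

E[X] = 2475 = 2475.0000.


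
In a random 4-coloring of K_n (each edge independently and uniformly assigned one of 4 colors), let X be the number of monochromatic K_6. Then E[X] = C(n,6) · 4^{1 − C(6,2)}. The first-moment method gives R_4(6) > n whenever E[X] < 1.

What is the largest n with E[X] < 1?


We need C(n, 6) · 4^{1 − 15} < 1, i.e. C(n, 6) < 4^{15 − 1} = 268435456.
Check values of n near the boundary:
  n = 72: C(72, 6) = 156238908; 156238908 < 268435456? YES
  n = 73: C(73, 6) = 170230452; 170230452 < 268435456? YES
  n = 74: C(74, 6) = 185250786; 185250786 < 268435456? YES
  n = 75: C(75, 6) = 201359550; 201359550 < 268435456? YES
  n = 76: C(76, 6) = 218618940; 218618940 < 268435456? YES
  n = 77: C(77, 6) = 237093780; 237093780 < 268435456? YES
  n = 78: C(78, 6) = 256851595; 256851595 < 268435456? YES
  n = 79: C(79, 6) = 277962685; 277962685 < 268435456? NO
The largest n with C(n, 6) < 268435456 is n = 78 (where E[X] = 256851595/268435456 ≈ 0.9568). Hence R_4(6) > 78, i.e. R_4(6) ≥ 79.

Largest n = 78; hence R_4(6) > 78.


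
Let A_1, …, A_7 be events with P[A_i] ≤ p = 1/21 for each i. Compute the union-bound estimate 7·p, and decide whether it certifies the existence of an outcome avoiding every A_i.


Union bound: P[∪_{i=1}^{7} A_i] ≤ Σ_i P[A_i] ≤ 7·p = 7·(1/21) = 1/3.
Numerically: 1/3 ≈ 0.3333333.
Is 1/3 < 1? YES.
Since P[∪ A_i] ≤ 1/3 < 1, the complement has P[∩ A_i^c] ≥ 1 − 1/3 = 2/3 > 0, so some outcome avoids every A_i.

7·p = 1/3 ≈ 0.3333333; existence CERTIFIED by the union bound.


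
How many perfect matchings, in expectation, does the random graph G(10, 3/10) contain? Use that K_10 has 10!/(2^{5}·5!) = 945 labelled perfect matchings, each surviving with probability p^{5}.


K_10 has 10!/(2^{5}·5!) = 945 labelled perfect matchings.
For each such perfect matching H, let X_H = 1 if all 5 edges of H are present in G. Then P[X_H = 1] = p^{5} = (3/10)^{5} = 243/100000.
By linearity of expectation: E[X] = Σ_H E[X_H] = 945 · p^{5} = 945 · 243/100000 = 45927/20000.
Numerically: E[X] ≈ 2.2963.

E[X] = 945 · (3/10)^{5} = 45927/20000 ≈ 2.2963.


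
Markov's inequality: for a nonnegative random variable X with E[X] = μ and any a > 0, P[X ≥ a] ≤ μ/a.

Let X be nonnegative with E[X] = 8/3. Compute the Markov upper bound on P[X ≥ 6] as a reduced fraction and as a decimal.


μ = E[X] = 8/3, a = 6.
Markov: P[X ≥ 6] ≤ μ/a = (8/3)/6 = 4/9.
Numerically: ≈ 0.444.
(Since a = 6 > μ = 2.667, the bound 4/9 is < 1 and informative.)

P[X ≥ 6] ≤ 4/9 ≈ 0.444.


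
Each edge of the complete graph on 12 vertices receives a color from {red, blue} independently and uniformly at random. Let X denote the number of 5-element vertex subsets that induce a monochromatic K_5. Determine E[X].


Let X = Σ_S X_S over the C(12, 5) = 792 subsets S of size 5, where X_S = 1 if the K_5 on S is monochromatic.
For a fixed S, the K_5 on S has C(5, 2) = 10 edges. P[all 10 edges red] = (1/2)^10, and likewise for blue, so P[monochromatic] = 2·(1/2)^10 = 2^{1 − 10} = 1/512.
Summing: E[X] = C(12, 5) · 2^{1 − 10} = 792 · 1/512 = 99/64.
Numerically: E[X] ≈ 1.5469.

E[X] = C(12,5)·2^(1−C(5,2)) = 99/64 ≈ 1.5469.


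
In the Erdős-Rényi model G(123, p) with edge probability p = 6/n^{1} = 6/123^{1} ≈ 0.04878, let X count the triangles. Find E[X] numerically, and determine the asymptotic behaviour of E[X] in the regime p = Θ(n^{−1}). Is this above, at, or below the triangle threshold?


Number of potential triangles: C(123, 3) = 302621.
Each occurs with probability p³ ≈ (0.04878)³ ≈ 1.1607493e-04.
By linearity: E[X] = C(123, 3)·p³ ≈ 302621 · 1.1607493e-04 ≈ 35.12671.
Here α = 1, so p = 6/n is exactly at the triangle threshold p ~ 1/n. Asymptotically E[X] → c³/6 = 6³/6 = 36 ≈ 36.00000, a bounded constant. In this regime the triangle count is asymptotically Poisson(c³/6).

E[X] ≈ 35.12671; in regime p = Θ(1/n^{1}) E[X] stays bounded (at the triangle threshold p ~ 1/n).


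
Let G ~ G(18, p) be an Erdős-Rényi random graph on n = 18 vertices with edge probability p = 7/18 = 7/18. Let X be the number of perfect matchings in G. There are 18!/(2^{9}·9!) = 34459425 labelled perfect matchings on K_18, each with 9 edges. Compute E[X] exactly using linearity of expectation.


K_18 has 18!/(2^{9}·9!) = 34459425 labelled perfect matchings.
For each such perfect matching H, let X_H = 1 if all 9 edges of H are present in G. Then P[X_H = 1] = p^{9} = (7/18)^{9} = 40353607/198359290368.
Summing the indicators: E[X] = Σ_H E[X_H] = 34459425 · p^{9} = 34459425 · 40353607/198359290368 = 17167433257975/2448880128.
Numerically: E[X] ≈ 7010.

E[X] = 34459425 · (7/18)^{9} = 17167433257975/2448880128 ≈ 7010.


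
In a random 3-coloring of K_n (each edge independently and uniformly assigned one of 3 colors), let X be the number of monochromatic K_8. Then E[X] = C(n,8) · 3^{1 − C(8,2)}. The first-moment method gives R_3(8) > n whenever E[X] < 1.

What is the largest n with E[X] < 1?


We need C(n, 8) · 3^{1 − 28} < 1, i.e. C(n, 8) < 3^{28 − 1} = 7625597484987.
Check values of n near the boundary:
  n = 155: C(155, 8) = 6876747915675; 6876747915675 < 7625597484987? YES
  n = 156: C(156, 8) = 7248464019225; 7248464019225 < 7625597484987? YES
  n = 157: C(157, 8) = 7637643295425; 7637643295425 < 7625597484987? NO
  n = 158: C(158, 8) = 8044984271181; 8044984271181 < 7625597484987? NO
  n = 159: C(159, 8) = 8471208603429; 8471208603429 < 7625597484987? NO
The largest n with C(n, 8) < 7625597484987 is n = 156 (where E[X] = 805384891025/847288609443 ≈ 0.950544). Hence R_3(8) > 156, i.e. R_3(8) ≥ 157.

Largest n = 156; hence R_3(8) > 156.


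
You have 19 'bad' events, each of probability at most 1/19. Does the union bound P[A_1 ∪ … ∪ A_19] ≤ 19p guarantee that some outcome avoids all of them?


Union bound: P[∪_{i=1}^{19} A_i] ≤ Σ_i P[A_i] ≤ 19·p = 19·(1/19) = 1.
Numerically: 1 ≈ 1.00000.
Is 1 < 1? NO.
Since the bound 1 is ≥ 1, the union bound is uninformative here; it does NOT by itself certify existence.

19·p = 1 ≈ 1.00000; existence NOT certified by the union bound.


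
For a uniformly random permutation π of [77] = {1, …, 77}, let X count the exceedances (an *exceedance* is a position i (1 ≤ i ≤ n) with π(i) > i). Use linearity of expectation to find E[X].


Write X = Σ_{i=1}^{77} X_i, where X_i = 1_{π(i) > i}.
For each fixed i, π(i) is uniform over {1, …, 77} (marginal of a uniform permutation), so P[π(i) > i] = (n − i)/n. Summing: Σ_{i=1}^{77} (n − i)/n = (0 + 1 + … + 76)/77 = 77(77 − 1)/(2·77) = (77 − 1)/2.
Hence E[X] = Σ_{i=1}^{77} (77 − i)/77 = 38 ≈ 38.000.

E[X] = 38 = 38.000.


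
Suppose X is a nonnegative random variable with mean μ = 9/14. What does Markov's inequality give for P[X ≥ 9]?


μ = E[X] = 9/14, a = 9.
Markov: P[X ≥ 9] ≤ μ/a = (9/14)/9 = 1/14.
Numerically: ≈ 0.0714.
(Since a = 9 > μ = 0.6429, the bound 1/14 is < 1 and informative.)

P[X ≥ 9] ≤ 1/14 ≈ 0.0714.


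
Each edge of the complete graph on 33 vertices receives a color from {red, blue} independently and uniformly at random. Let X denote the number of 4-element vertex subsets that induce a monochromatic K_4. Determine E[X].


Let X = Σ_S X_S over the C(33, 4) = 40920 subsets S of size 4, where X_S = 1 if the K_4 on S is monochromatic.
For a fixed S, the K_4 on S has C(4, 2) = 6 edges. P[all 6 edges red] = (1/2)^6, and likewise for blue, so P[monochromatic] = 2·(1/2)^6 = 2^{1 − 6} = 1/32.
Summing: E[X] = C(33, 4) · 2^{1 − 6} = 40920 · 1/32 = 5115/4.
Numerically: E[X] ≈ 1278.750000.

E[X] = C(33,4)·2^(1−C(4,2)) = 5115/4 ≈ 1278.750000.


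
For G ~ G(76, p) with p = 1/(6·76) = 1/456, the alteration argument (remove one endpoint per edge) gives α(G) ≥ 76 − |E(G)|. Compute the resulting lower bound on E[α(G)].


E[|E(G)|] = C(76, 2)·p = 2850 · (1/456) = 25/4.
E[α(G)] ≥ n − E[|E(G)|] = 76 − 25/4 = 279/4.
Numerically: ≈ 69.750.
(This is only a lower bound; the true E[α(G)] may be larger.)

E[α(G)] ≥ 279/4 ≈ 69.750.


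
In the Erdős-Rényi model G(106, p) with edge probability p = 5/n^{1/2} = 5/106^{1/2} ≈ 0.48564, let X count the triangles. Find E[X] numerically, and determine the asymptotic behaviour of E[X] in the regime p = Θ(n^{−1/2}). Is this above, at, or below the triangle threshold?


Number of potential triangles: C(106, 3) = 192920.
Each occurs with probability p³ ≈ (0.48564)³ ≈ 1.1453843e-01.
By linearity: E[X] = C(106, 3)·p³ ≈ 192920 · 1.1453843e-01 ≈ 22096.75337.
Since α = 1/2 < 1, p = c/n^{1/2} ≫ 1/n is above the triangle threshold p ~ 1/n. Asymptotically E[X] ~ (c³/6)·n^{3(1−α)} = (5³/6)·n^{1.5} → ∞; triangles are abundant w.h.p.

E[X] ≈ 22096.75337; in regime p = Θ(1/n^{1/2}) E[X] diverges (above the triangle threshold p ~ 1/n).


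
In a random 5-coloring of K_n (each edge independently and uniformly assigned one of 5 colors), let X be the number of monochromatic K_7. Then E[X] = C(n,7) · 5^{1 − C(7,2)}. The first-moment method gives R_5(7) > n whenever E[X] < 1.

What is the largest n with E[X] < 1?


We need C(n, 7) · 5^{1 − 21} < 1, i.e. C(n, 7) < 5^{21 − 1} = 95367431640625.
Check values of n near the boundary:
  n = 333: C(333, 7) = 84549532139028; 84549532139028 < 95367431640625? YES
  n = 334: C(334, 7) = 86359460961576; 86359460961576 < 95367431640625? YES
  n = 335: C(335, 7) = 88202498238195; 88202498238195 < 95367431640625? YES
  n = 336: C(336, 7) = 90079147136880; 90079147136880 < 95367431640625? YES
  n = 337: C(337, 7) = 91989916924632; 91989916924632 < 95367431640625? YES
  n = 338: C(338, 7) = 93935323022736; 93935323022736 < 95367431640625? YES
  n = 339: C(339, 7) = 95915887062372; 95915887062372 < 95367431640625? NO
The largest n with C(n, 7) < 95367431640625 is n = 338 (where E[X] = 93935323022736/95367431640625 ≈ 0.9849833). Hence R_5(7) > 338, i.e. R_5(7) ≥ 339.

Largest n = 338; hence R_5(7) > 338.


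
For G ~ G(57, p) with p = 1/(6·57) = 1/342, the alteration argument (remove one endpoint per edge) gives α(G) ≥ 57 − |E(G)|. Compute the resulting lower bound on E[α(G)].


E[|E(G)|] = C(57, 2)·p = 1596 · (1/342) = 14/3.
E[α(G)] ≥ n − E[|E(G)|] = 57 − 14/3 = 157/3.
Numerically: ≈ 52.333333.
(This is only a lower bound; the true E[α(G)] may be larger.)

E[α(G)] ≥ 157/3 ≈ 52.333333.


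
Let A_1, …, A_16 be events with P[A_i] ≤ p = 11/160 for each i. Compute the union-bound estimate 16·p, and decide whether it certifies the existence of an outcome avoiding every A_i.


Union bound: P[∪_{i=1}^{16} A_i] ≤ Σ_i P[A_i] ≤ 16·p = 16·(11/160) = 11/10.
Numerically: 11/10 ≈ 1.100.
Is 11/10 < 1? NO.
Since the bound 11/10 is ≥ 1, the union bound is uninformative here; it does NOT by itself certify existence.

16·p = 11/10 ≈ 1.100; existence NOT certified by the union bound.


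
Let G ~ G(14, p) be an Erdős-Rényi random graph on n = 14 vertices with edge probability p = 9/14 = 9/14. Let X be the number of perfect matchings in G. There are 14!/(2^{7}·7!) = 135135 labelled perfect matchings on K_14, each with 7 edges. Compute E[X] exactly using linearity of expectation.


K_14 has 14!/(2^{7}·7!) = 135135 labelled perfect matchings.
For each such perfect matching H, let X_H = 1 if all 7 edges of H are present in G. Then P[X_H = 1] = p^{7} = (9/14)^{7} = 4782969/105413504.
By linearity of expectation: E[X] = Σ_H E[X_H] = 135135 · p^{7} = 135135 · 4782969/105413504 = 92335216545/15059072.
Numerically: E[X] ≈ 6132.

E[X] = 135135 · (9/14)^{7} = 92335216545/15059072 ≈ 6132.


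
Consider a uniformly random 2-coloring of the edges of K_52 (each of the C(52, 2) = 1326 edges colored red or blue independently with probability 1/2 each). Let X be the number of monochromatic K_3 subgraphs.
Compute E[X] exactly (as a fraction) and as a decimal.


Let X = Σ_S X_S over the C(52, 3) = 22100 subsets S of size 3, where X_S = 1 if the K_3 on S is monochromatic.
For a fixed S, the K_3 on S has C(3, 2) = 3 edges. P[all 3 edges red] = (1/2)^3, and likewise for blue, so P[monochromatic] = 2·(1/2)^3 = 2^{1 − 3} = 1/4.
Summing: E[X] = C(52, 3) · 2^{1 − 3} = 22100 · 1/4 = 5525.
Numerically: E[X] ≈ 5525.000000.

E[X] = C(52,3)·2^(1−C(3,2)) = 5525 ≈ 5525.000000.


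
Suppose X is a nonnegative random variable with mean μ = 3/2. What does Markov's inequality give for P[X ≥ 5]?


μ = E[X] = 3/2, a = 5.
Markov: P[X ≥ 5] ≤ μ/a = (3/2)/5 = 3/10.
Numerically: ≈ 0.300.
(Since a = 5 > μ = 1.500, the bound 3/10 is < 1 and informative.)

P[X ≥ 5] ≤ 3/10 ≈ 0.300.


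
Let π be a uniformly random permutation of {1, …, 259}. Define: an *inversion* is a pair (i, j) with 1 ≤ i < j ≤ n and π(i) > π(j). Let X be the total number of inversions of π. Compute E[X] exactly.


Write X = Σ X_I over the C(259, 2) = 33411 pairs i < j, with X_I the indicator of one inversion.
There are 33411 indicators.
For each fixed pair i < j, the values π(i) and π(j) are two distinct elements of {1, …, 259} in uniformly random order; by symmetry P[π(i) > π(j)] = 1/2.
By linearity: E[X] = 33411 · (1/2) = C(259, 2) · (1/2) = 33411/2 = 33411/2 ≈ 16705.50000.

E[X] = 33411/2 = 16705.50000.


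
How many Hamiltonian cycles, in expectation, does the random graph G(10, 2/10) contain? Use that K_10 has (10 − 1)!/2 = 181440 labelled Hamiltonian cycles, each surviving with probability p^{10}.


K_10 has (10 − 1)!/2 = 181440 labelled Hamiltonian cycles.
For each such Hamiltonian cycle H, let X_H = 1 if all 10 edges of H are present in G. Then P[X_H = 1] = p^{10} = (1/5)^{10} = 1/9765625.
By linearity of expectation: E[X] = Σ_H E[X_H] = 181440 · p^{10} = 181440 · 1/9765625 = 36288/1953125.
Numerically: E[X] ≈ 0.0186.

E[X] = 181440 · (1/5)^{10} = 36288/1953125 ≈ 0.0186.


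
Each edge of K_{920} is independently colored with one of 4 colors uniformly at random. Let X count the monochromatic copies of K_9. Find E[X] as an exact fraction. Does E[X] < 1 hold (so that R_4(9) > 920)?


E[X] = C(920, 9) · 4^{1 − 36} = 1251067384312182251760 · 4^{−35} = 1251067384312182251760/1180591620717411303424.
As a reduced fraction: E[X] = 78191711519511390735/73786976294838206464 ≈ 1.05970.
Is E[X] < 1? NO.
Since E[X] ≥ 1, the first-moment bound is inconclusive at n = 920; it does NOT by itself certify R_4(9) > 920.

E[X] = 78191711519511390735/73786976294838206464 ≈ 1.05970; E[X] ≥ 1; first-moment method inconclusive here.


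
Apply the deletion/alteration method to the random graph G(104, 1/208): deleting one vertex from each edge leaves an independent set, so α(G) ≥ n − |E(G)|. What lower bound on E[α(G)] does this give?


E[|E(G)|] = C(104, 2)·p = 5356 · (1/208) = 103/4.
E[α(G)] ≥ n − E[|E(G)|] = 104 − 103/4 = 313/4.
Numerically: ≈ 78.250000.
(This is only a lower bound; the true E[α(G)] may be larger.)

E[α(G)] ≥ 313/4 ≈ 78.250000.


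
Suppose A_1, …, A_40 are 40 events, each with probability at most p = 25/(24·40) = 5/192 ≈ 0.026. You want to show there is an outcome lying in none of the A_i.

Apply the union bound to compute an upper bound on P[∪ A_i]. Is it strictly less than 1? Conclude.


Union bound: P[∪_{i=1}^{40} A_i] ≤ Σ_i P[A_i] ≤ 40·p = 40·(5/192) = 25/24.
Numerically: 25/24 ≈ 1.042.
Is 25/24 < 1? NO.
Since the bound 25/24 is ≥ 1, the union bound is uninformative here; it does NOT by itself certify existence.

40·p = 25/24 ≈ 1.042; existence NOT certified by the union bound.


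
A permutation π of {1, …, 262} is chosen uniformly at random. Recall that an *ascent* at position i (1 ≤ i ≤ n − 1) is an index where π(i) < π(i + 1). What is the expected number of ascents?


Write X = Σ X_I over i = 1, …, 261, with X_I the indicator of one ascent.
There are 261 indicators.
For each fixed i, the pair (π(i), π(i+1)) is a uniformly random ordered pair of distinct values from {1, …, 262}; by symmetry P[π(i) < π(i+1)] = 1/2.
By linearity: E[X] = 261 · (1/2) = (262 − 1) · (1/2) = 261/2 ≈ 130.500000.

E[X] = 261/2 = 130.500000.


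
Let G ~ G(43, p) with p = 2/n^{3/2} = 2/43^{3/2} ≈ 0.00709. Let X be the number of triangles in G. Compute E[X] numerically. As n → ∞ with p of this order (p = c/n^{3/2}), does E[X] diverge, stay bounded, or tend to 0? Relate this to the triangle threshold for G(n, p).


Number of potential triangles: C(43, 3) = 12341.
Each occurs with probability p³ ≈ (0.00709)³ ≈ 3.56847e-07.
By linearity: E[X] = C(43, 3)·p³ ≈ 12341 · 3.56847e-07 ≈ 0.004.
Since α = 3/2 > 1, p = c/n^{3/2} = o(1/n) is below the triangle threshold p ~ 1/n. Asymptotically E[X] ~ (c³/6)·n^{3(1−α)} = (2³/6)·n^{-1.5} → 0, so by Markov's inequality G has no triangles w.h.p.

E[X] ≈ 0.004; in regime p = Θ(1/n^{3/2}) E[X] tends to 0 (below the triangle threshold p ~ 1/n).
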